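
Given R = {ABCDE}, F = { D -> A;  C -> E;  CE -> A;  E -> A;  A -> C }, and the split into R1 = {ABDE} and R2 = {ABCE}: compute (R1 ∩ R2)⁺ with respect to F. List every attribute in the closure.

ABCE

R1 ∩ R2 = {ABE}.
A → C applies, adding C
Closure: {ABCE}.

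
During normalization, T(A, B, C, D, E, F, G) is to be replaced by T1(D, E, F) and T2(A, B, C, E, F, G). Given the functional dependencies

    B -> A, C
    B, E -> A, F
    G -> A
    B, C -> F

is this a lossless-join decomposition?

No

Common attributes: T1 ∩ T2 = {E, F}.
No dependency enlarges {E, F}, so (E, F)⁺ = {E, F}.
The closure contains neither all of T1 = {D, E, F} nor all of T2 = {A, B, C, E, F, G}, so the common attributes are not a superkey of either fragment. The join is lossy.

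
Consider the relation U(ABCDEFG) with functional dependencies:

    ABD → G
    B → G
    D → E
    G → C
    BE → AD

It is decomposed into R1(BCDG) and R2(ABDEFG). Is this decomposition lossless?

Common attributes: R1 ∩ R2 = {BDG}.
Closure of {BDG}: D → E applies, adding E; G → C applies, adding C; BE → AD applies, adding A. So (BDG)⁺ = {ABCDEG}.
This closure contains every attribute of R1, so R1 ∩ R2 → R1. The join is lossless.

Yes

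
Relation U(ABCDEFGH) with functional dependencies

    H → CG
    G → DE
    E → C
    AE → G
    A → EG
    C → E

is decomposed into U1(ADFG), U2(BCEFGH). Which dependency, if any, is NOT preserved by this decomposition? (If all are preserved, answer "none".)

none

H → CG lies within U2.
G → DE: restricted closure across fragments reaches DE.
E → C lies within U2.
AE → G: restricted closure across fragments reaches G.
A → EG: restricted closure across fragments reaches EG.
C → E lies within U2.
Every dependency is enforceable on the fragments, so the decomposition is dependency-preserving.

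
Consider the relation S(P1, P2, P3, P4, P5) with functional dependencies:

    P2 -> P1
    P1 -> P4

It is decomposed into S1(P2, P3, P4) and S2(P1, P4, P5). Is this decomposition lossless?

No

Common attributes: S1 ∩ S2 = {P4}.
No dependency enlarges {P4}, so (P4)⁺ = {P4}.
The closure contains neither all of S1 = {P2, P3, P4} nor all of S2 = {P1, P4, P5}, so the common attributes are not a superkey of either fragment. The join is lossy.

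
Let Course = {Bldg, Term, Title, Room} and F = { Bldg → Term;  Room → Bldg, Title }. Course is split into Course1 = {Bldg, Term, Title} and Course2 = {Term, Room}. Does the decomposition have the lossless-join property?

No

Common attributes: Course1 ∩ Course2 = {Term}.
No dependency enlarges {Term}, so (Term)⁺ = {Term}.
The closure contains neither all of Course1 = {Bldg, Term, Title} nor all of Course2 = {Term, Room}, so the common attributes are not a superkey of either fragment. The join is lossy.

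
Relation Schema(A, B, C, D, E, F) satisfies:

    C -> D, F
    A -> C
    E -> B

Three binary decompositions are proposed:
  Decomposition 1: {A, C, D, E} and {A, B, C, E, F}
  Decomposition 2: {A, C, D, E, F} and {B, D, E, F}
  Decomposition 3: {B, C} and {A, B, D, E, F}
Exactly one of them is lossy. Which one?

Decomposition 3

Decomposition 1: common = {A, C, E}, closure = {A, B, C, D, E, F} → lossless.
Decomposition 2: common = {D, E, F}, closure = {B, D, E, F} → lossless.
Decomposition 3: common = {B}, closure = {B} → lossy.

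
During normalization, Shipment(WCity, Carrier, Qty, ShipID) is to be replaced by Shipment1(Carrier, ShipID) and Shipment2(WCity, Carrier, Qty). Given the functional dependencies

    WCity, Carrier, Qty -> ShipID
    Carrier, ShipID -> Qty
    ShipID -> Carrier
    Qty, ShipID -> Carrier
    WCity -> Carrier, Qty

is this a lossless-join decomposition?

No

Common attributes: Shipment1 ∩ Shipment2 = {Carrier}.
No dependency enlarges {Carrier}, so (Carrier)⁺ = {Carrier}.
The closure contains neither all of Shipment1 = {Carrier, ShipID} nor all of Shipment2 = {WCity, Carrier, Qty}, so the common attributes are not a superkey of either fragment. The join is lossy.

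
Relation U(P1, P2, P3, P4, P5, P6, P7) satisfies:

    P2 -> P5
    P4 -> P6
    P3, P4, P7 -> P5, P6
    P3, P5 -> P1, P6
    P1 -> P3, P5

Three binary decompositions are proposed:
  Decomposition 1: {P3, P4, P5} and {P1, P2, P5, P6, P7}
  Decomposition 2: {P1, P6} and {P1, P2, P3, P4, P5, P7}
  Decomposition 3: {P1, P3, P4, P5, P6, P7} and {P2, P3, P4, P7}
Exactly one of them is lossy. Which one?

Decomposition 1

Decomposition 1: common = {P5}, closure = {P5} → lossy.
Decomposition 2: common = {P1}, closure = {P1, P3, P5, P6} → lossless.
Decomposition 3: common = {P3, P4, P7}, closure = {P1, P3, P4, P5, P6, P7} → lossless.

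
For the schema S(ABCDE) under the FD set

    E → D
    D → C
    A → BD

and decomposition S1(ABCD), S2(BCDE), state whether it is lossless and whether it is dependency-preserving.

Lossless test: (BCD)⁺ = {BCD}, which is a superkey of neither fragment — lossy.
Dependency preservation: every FD's attributes lie within a single fragment, so each can be enforced locally — preserved.

lossy but dependency-preserving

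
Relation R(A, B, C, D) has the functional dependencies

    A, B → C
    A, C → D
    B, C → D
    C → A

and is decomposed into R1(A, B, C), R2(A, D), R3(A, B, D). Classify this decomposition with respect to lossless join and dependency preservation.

Lossless test (chase): Rows 1 and 3 agree on A, B; apply A, B→C and equate their C entries. Rows 1 and 3 agree on A, C; apply A, C→D and equate their D entries. Row 1 is now all distinguished symbols — the join is lossless.
Dependency preservation: the restricted closure of {A, C} across the fragments never reaches {D}, so A, C → D cannot be enforced without a join — not preserved.

lossless but not dependency-preserving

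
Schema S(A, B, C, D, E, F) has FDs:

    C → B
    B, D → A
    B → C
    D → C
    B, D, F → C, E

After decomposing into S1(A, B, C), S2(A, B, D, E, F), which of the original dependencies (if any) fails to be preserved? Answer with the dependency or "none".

C → B lies within S1.
B, D → A lies within S2.
B → C lies within S1.
D → C: restricted closure across fragments reaches C.
B, D, F → C, E: restricted closure across fragments reaches C, E.
Every dependency is enforceable on the fragments, so the decomposition is dependency-preserving.

none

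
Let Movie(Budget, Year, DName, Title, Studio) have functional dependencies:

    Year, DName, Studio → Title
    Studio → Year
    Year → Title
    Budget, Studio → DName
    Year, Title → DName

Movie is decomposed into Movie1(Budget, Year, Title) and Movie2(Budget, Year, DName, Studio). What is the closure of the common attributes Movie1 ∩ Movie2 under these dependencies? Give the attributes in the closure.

Movie1 ∩ Movie2 = {Budget, Year}.
Year → Title applies, adding Title
Year, Title → DName applies, adding DName
Closure: {Budget, Year, DName, Title}.

Budget, Year, DName, Title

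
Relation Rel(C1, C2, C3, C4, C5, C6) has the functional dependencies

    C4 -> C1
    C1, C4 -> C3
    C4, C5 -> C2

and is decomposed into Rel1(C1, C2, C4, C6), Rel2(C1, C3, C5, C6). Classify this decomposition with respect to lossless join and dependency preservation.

lossy and not dependency-preserving

Lossless test: (C1, C6)⁺ = {C1, C6}, which is a superkey of neither fragment — lossy.
Dependency preservation: the restricted closure of {C1, C4} across the fragments never reaches {C3}, so C1, C4 → C3 cannot be enforced without a join — not preserved.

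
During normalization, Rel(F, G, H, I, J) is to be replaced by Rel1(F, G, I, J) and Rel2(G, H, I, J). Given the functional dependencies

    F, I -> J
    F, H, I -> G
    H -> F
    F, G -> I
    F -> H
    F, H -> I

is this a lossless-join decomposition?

Common attributes: Rel1 ∩ Rel2 = {G, I, J}.
No dependency enlarges {G, I, J}, so (G, I, J)⁺ = {G, I, J}.
The closure contains neither all of Rel1 = {F, G, I, J} nor all of Rel2 = {G, H, I, J}, so the common attributes are not a superkey of either fragment. The join is lossy.

No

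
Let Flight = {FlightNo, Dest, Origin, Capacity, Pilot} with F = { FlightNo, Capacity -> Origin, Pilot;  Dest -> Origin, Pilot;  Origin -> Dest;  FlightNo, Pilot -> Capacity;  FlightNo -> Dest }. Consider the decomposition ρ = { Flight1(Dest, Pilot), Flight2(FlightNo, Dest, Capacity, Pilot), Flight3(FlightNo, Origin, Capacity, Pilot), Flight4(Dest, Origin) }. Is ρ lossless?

Chase test. Columns are FlightNo, Dest, Origin, Capacity, Pilot; row i has aⱼ where attribute j ∈ Flighti, else bᵢⱼ.
Initial tableau (one row per fragment):
  row 1: b11 a2 b13 b14 a5
  row 2: a1 a2 b23 a4 a5
  row 3: a1 b32 a3 a4 a5
  row 4: b41 a2 a3 b44 b45
Rows 2 and 3 agree on FlightNo, Capacity; apply FlightNo, Capacity→Origin, Pilot and equate their Origin, Pilot entries.
Rows 1 and 2 agree on Dest; apply Dest→Origin, Pilot and equate their Origin, Pilot entries.
Rows 1 and 4 agree on Dest; apply Dest→Origin, Pilot and equate their Origin, Pilot entries.
Rows 1 and 3 agree on Origin; apply Origin→Dest and equate their Dest entries.
Row 2 is now all distinguished symbols — the join is lossless.

Yes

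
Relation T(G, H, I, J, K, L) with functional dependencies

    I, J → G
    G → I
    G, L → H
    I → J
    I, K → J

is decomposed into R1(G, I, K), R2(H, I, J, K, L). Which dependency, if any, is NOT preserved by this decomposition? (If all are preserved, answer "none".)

I, J → G: restricted closure across fragments reaches G.
G → I lies within R1.
G, L → H: restricted closure across fragments reaches H.
I → J lies within R2.
I, K → J lies within R2.
Every dependency is enforceable on the fragments, so the decomposition is dependency-preserving.

none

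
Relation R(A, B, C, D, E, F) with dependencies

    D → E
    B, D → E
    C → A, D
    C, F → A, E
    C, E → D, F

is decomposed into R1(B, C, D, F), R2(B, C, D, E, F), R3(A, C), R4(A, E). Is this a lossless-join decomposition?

Chase test. Columns are A, B, C, D, E, F; row i has aⱼ where attribute j ∈ Ri, else bᵢⱼ.
Initial tableau (one row per fragment):
  row 1: b11 a2 a3 a4 b15 a6
  row 2: b21 a2 a3 a4 a5 a6
  row 3: a1 b32 a3 b34 b35 b36
  row 4: a1 b42 b43 b44 a5 b46
Rows 1 and 2 agree on D; apply D→E and equate their E entries.
Rows 1 and 2 agree on C; apply C→A, D and equate their A, D entries.
Rows 1 and 3 agree on C; apply C→A, D and equate their A, D entries.
Rows 1 and 3 agree on D; apply D→E and equate their E entries.
Rows 1 and 3 agree on C, E; apply C, E→D, F and equate their D, F entries.
Row 1 is now all distinguished symbols — the join is lossless.

Yes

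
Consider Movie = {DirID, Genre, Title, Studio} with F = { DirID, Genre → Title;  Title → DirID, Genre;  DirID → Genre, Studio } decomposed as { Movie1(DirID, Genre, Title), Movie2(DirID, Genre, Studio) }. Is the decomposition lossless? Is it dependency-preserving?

lossless and dependency-preserving

Lossless test: (DirID, Genre)⁺ = {DirID, Genre, Title, Studio}, which contains all of one fragment — lossless.
Dependency preservation: every FD's attributes lie within a single fragment, so each can be enforced locally — preserved.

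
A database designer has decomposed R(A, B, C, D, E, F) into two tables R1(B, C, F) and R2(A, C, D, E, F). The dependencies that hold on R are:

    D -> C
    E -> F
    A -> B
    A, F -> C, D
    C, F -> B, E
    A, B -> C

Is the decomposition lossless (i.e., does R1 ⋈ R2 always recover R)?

Yes

Common attributes: R1 ∩ R2 = {C, F}.
Closure of {C, F}: C, F → B, E applies, adding B, E. So (C, F)⁺ = {B, C, E, F}.
This closure contains every attribute of R1, so R1 ∩ R2 → R1. The join is lossless.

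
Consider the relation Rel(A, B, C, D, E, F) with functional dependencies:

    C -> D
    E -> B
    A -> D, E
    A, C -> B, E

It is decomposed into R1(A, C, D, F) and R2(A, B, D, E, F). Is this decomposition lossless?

Common attributes: R1 ∩ R2 = {A, D, F}.
Closure of {A, D, F}: A → D, E applies, adding E; E → B applies, adding B. So (A, D, F)⁺ = {A, B, D, E, F}.
This closure contains every attribute of R2, so R1 ∩ R2 → R2. The join is lossless.

Yes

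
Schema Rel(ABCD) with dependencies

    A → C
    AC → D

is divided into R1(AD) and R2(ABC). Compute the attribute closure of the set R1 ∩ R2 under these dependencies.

ACD

R1 ∩ R2 = {A}.
A → C applies, adding C
AC → D applies, adding D
Closure: {ACD}.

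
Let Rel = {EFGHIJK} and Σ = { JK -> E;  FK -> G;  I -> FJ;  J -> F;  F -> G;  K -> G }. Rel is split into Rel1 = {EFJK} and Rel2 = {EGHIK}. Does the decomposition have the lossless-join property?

Common attributes: Rel1 ∩ Rel2 = {EK}.
Closure of {EK}: K → G applies, adding G. So (EK)⁺ = {EGK}.
The closure contains neither all of Rel1 = {EFJK} nor all of Rel2 = {EGHIK}, so the common attributes are not a superkey of either fragment. The join is lossy.

No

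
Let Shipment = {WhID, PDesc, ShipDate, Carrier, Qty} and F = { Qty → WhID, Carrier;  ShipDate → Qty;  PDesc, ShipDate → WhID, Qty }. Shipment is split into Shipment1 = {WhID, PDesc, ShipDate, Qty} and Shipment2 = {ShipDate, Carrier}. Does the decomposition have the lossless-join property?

Yes

Common attributes: Shipment1 ∩ Shipment2 = {ShipDate}.
Closure of {ShipDate}: ShipDate → Qty applies, adding Qty; Qty → WhID, Carrier applies, adding WhID, Carrier. So (ShipDate)⁺ = {WhID, ShipDate, Carrier, Qty}.
This closure contains every attribute of Shipment2, so Shipment1 ∩ Shipment2 → Shipment2. The join is lossless.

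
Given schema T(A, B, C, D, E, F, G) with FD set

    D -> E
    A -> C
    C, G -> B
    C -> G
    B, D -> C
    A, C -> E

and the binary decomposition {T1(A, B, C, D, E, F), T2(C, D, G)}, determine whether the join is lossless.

Yes

Common attributes: T1 ∩ T2 = {C, D}.
Closure of {C, D}: D → E applies, adding E; C → G applies, adding G; C, G → B applies, adding B. So (C, D)⁺ = {B, C, D, E, G}.
This closure contains every attribute of T2, so T1 ∩ T2 → T2. The join is lossless.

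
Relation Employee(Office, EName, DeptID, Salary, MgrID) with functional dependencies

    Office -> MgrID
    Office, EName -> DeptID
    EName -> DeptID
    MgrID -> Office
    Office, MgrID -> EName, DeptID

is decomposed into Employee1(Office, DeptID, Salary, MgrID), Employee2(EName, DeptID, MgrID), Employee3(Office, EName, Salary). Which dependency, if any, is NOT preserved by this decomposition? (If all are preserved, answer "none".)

none

Office → MgrID lies within Employee1.
Office, EName → DeptID: restricted closure across fragments reaches DeptID.
EName → DeptID lies within Employee2.
MgrID → Office lies within Employee1.
Office, MgrID → EName, DeptID: restricted closure across fragments reaches EName, DeptID.
Every dependency is enforceable on the fragments, so the decomposition is dependency-preserving.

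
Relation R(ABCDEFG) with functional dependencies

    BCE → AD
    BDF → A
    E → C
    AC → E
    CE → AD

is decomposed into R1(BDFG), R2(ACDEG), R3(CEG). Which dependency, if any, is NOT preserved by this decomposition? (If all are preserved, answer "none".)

Check BDF → A: no single fragment contains all of {ABDF}, and the restricted closure of {BDF} across the fragments never reaches {A}.
BCE → AD is preserved.
E → C is preserved.
AC → E is preserved.
CE → AD is preserved.

BDF → A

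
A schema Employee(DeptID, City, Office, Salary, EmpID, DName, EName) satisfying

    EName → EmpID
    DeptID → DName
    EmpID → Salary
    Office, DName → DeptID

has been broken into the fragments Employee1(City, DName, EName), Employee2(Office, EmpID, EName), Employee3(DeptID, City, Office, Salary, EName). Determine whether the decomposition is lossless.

No

Chase test. Columns are DeptID, City, Office, Salary, EmpID, DName, EName; row i has aⱼ where attribute j ∈ Employeei, else bᵢⱼ.
Initial tableau (one row per fragment):
  row 1: b11 a2 b13 b14 b15 a6 a7
  row 2: b21 b22 a3 b24 a5 b26 a7
  row 3: a1 a2 a3 a4 b35 b36 a7
Rows 1 and 2 agree on EName; apply EName→EmpID and equate their EmpID entries.
Rows 1 and 3 agree on EName; apply EName→EmpID and equate their EmpID entries.
Rows 1 and 2 agree on EmpID; apply EmpID→Salary and equate their Salary entries.
Rows 1 and 3 agree on EmpID; apply EmpID→Salary and equate their Salary entries.
No row becomes fully distinguished — the join is lossy.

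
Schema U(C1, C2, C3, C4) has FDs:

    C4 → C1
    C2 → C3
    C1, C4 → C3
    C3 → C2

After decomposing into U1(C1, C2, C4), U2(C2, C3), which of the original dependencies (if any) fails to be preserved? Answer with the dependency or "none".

none

C4 → C1 lies within U1.
C2 → C3 lies within U2.
C1, C4 → C3: restricted closure across fragments reaches C3.
C3 → C2 lies within U2.
Every dependency is enforceable on the fragments, so the decomposition is dependency-preserving.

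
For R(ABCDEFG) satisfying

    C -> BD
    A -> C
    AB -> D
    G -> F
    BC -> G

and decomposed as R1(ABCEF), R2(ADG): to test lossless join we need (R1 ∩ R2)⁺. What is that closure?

R1 ∩ R2 = {A}.
A → C applies, adding C
C → BD applies, adding BD
BC → G applies, adding G
G → F applies, adding F
Closure: {ABCDFG}.

ABCDFG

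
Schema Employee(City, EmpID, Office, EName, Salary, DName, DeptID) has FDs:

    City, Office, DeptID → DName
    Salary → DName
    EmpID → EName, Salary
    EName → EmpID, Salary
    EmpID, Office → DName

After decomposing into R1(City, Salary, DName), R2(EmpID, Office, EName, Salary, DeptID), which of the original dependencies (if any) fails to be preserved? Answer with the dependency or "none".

Check City, Office, DeptID → DName: no single fragment contains all of {City, Office, DName, DeptID}, and the restricted closure of {City, Office, DeptID} across the fragments never reaches {DName}.
Salary → DName is preserved.
EmpID → EName, Salary is preserved.
EName → EmpID, Salary is preserved.
EmpID, Office → DName is preserved.

City, Office, DeptID → DName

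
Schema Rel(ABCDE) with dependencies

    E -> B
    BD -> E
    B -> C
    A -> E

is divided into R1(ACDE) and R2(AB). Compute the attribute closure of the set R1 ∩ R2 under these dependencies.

ABCE

R1 ∩ R2 = {A}.
A → E applies, adding E
E → B applies, adding B
B → C applies, adding C
Closure: {ABCE}.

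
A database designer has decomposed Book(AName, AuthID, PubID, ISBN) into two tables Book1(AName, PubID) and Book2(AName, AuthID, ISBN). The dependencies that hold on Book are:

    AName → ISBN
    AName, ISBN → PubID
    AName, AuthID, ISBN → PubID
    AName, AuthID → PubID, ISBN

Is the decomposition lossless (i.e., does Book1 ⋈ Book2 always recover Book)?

Common attributes: Book1 ∩ Book2 = {AName}.
Closure of {AName}: AName → ISBN applies, adding ISBN; AName, ISBN → PubID applies, adding PubID. So (AName)⁺ = {AName, PubID, ISBN}.
This closure contains every attribute of Book1, so Book1 ∩ Book2 → Book1. The join is lossless.

Yes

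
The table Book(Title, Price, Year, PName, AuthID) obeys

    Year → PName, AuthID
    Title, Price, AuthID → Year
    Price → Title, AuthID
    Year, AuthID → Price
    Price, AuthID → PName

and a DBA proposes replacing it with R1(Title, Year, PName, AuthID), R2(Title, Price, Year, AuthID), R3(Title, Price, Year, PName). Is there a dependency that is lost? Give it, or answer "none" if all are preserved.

Year → PName, AuthID lies within R1.
Title, Price, AuthID → Year lies within R2.
Price → Title, AuthID lies within R2.
Year, AuthID → Price lies within R2.
Price, AuthID → PName: restricted closure across fragments reaches PName.
Every dependency is enforceable on the fragments, so the decomposition is dependency-preserving.

none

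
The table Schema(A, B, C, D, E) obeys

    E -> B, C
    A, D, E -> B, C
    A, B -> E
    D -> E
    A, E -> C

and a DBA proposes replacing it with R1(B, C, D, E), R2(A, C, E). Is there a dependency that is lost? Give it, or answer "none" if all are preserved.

A, B -> E

Check A, B → E: no single fragment contains all of {A, B, E}, and the restricted closure of {A, B} across the fragments never reaches {E}.
E → B, C is preserved.
A, D, E → B, C is preserved.
D → E is preserved.
A, E → C is preserved.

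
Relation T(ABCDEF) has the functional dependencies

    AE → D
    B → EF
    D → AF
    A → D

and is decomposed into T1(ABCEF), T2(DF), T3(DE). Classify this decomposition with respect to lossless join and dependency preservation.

lossy and not dependency-preserving

Lossless test (chase): Rows 2 and 3 agree on D; apply D→AF and equate their AF entries. No row becomes fully distinguished — the join is lossy.
Dependency preservation: the restricted closure of {AE} across the fragments never reaches {D}, so AE → D cannot be enforced without a join — not preserved.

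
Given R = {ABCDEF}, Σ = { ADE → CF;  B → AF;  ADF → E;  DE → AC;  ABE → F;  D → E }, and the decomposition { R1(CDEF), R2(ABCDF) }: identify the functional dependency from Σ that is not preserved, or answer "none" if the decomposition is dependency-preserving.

none

ADE → CF: restricted closure across fragments reaches CF.
B → AF lies within R2.
ADF → E: restricted closure across fragments reaches E.
DE → AC: restricted closure across fragments reaches AC.
ABE → F: restricted closure across fragments reaches F.
D → E lies within R1.
Every dependency is enforceable on the fragments, so the decomposition is dependency-preserving.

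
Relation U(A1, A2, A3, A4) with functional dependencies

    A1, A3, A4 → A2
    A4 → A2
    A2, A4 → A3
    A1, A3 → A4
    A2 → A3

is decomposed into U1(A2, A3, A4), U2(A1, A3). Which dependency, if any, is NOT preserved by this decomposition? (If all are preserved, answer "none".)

Check A1, A3 → A4: no single fragment contains all of {A1, A3, A4}, and the restricted closure of {A1, A3} across the fragments never reaches {A4}.
A1, A3, A4 → A2 is preserved.
A4 → A2 is preserved.
A2, A4 → A3 is preserved.
A2 → A3 is preserved.

A1, A3 → A4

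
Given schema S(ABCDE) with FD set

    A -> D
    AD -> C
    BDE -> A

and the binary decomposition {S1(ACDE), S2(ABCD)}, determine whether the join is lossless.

No

Common attributes: S1 ∩ S2 = {ACD}.
No dependency enlarges {ACD}, so (ACD)⁺ = {ACD}.
The closure contains neither all of S1 = {ACDE} nor all of S2 = {ABCD}, so the common attributes are not a superkey of either fragment. The join is lossy.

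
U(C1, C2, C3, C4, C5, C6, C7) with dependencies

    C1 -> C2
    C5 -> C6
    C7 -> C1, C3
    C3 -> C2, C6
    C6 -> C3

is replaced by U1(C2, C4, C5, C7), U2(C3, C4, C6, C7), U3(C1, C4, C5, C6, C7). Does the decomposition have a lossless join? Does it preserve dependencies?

lossless but not dependency-preserving

Lossless test (chase): Rows 1 and 3 agree on C5; apply C5→C6 and equate their C6 entries. Rows 1 and 2 agree on C7; apply C7→C1, C3 and equate their C1, C3 entries. Rows 1 and 3 agree on C7; apply C7→C1, C3 and equate their C1, C3 entries. Rows 1 and 2 agree on C3; apply C3→C2, C6 and equate their C2, C6 entries. Rows 1 and 3 agree on C3; apply C3→C2, C6 and equate their C2, C6 entries. Row 1 is now all distinguished symbols — the join is lossless.
Dependency preservation: the restricted closure of {C1} across the fragments never reaches {C2}, so C1 → C2 cannot be enforced without a join — not preserved.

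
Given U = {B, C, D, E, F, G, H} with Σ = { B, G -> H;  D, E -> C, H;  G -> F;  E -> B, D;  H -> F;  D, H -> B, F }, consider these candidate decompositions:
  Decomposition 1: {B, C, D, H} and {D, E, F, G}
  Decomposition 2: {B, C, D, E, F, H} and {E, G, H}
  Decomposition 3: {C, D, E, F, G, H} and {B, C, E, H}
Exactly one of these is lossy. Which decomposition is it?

Decomposition 1: common = {D}, closure = {D} → lossy.
Decomposition 2: common = {E, H}, closure = {B, C, D, E, F, H} → lossless.
Decomposition 3: common = {C, E, H}, closure = {B, C, D, E, F, H} → lossless.

Decomposition 1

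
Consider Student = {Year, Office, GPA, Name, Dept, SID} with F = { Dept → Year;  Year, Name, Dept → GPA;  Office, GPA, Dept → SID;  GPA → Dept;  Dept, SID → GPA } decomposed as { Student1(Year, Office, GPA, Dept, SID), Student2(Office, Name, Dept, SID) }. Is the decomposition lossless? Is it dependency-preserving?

lossless but not dependency-preserving

Lossless test: (Office, Dept, SID)⁺ = {Year, Office, GPA, Dept, SID}, which contains all of one fragment — lossless.
Dependency preservation: the restricted closure of {Year, Name, Dept} across the fragments never reaches {GPA}, so Year, Name, Dept → GPA cannot be enforced without a join — not preserved.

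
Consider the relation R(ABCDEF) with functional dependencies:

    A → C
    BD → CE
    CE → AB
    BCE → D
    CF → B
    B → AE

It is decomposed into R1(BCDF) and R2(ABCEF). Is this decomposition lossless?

Common attributes: R1 ∩ R2 = {BCF}.
Closure of {BCF}: B → AE applies, adding AE; BCE → D applies, adding D. So (BCF)⁺ = {ABCDEF}.
This closure contains every attribute of R1, so R1 ∩ R2 → R1. The join is lossless.

Yes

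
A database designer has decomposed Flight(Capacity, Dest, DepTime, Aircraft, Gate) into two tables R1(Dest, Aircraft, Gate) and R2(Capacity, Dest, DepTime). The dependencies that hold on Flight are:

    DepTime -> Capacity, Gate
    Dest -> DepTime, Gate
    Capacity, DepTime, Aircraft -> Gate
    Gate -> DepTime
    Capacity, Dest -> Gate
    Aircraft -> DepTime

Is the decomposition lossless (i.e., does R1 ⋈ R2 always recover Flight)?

Yes

Common attributes: R1 ∩ R2 = {Dest}.
Closure of {Dest}: Dest → DepTime, Gate applies, adding DepTime, Gate; DepTime → Capacity, Gate applies, adding Capacity. So (Dest)⁺ = {Capacity, Dest, DepTime, Gate}.
This closure contains every attribute of R2, so R1 ∩ R2 → R2. The join is lossless.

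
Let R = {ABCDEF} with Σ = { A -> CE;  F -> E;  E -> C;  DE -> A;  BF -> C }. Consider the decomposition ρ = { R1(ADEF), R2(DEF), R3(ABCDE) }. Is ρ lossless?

Chase test. Columns are ABCDEF; row i has aⱼ where attribute j ∈ Ri, else bᵢⱼ.
Initial tableau (one row per fragment):
  row 1: a1 b12 b13 a4 a5 a6
  row 2: b21 b22 b23 a4 a5 a6
  row 3: a1 a2 a3 a4 a5 b36
Rows 1 and 3 agree on A; apply A→CE and equate their CE entries.
Rows 1 and 2 agree on E; apply E→C and equate their C entries.
Rows 1 and 2 agree on DE; apply DE→A and equate their A entries.
No row becomes fully distinguished — the join is lossy.

No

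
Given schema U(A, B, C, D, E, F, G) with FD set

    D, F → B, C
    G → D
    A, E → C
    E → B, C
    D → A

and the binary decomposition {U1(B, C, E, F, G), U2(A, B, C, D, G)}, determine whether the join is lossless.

Yes

Common attributes: U1 ∩ U2 = {B, C, G}.
Closure of {B, C, G}: G → D applies, adding D; D → A applies, adding A. So (B, C, G)⁺ = {A, B, C, D, G}.
This closure contains every attribute of U2, so U1 ∩ U2 → U2. The join is lossless.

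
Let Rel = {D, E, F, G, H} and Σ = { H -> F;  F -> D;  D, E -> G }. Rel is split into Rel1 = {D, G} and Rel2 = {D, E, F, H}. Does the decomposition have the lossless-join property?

Common attributes: Rel1 ∩ Rel2 = {D}.
No dependency enlarges {D}, so (D)⁺ = {D}.
The closure contains neither all of Rel1 = {D, G} nor all of Rel2 = {D, E, F, H}, so the common attributes are not a superkey of either fragment. The join is lossy.

No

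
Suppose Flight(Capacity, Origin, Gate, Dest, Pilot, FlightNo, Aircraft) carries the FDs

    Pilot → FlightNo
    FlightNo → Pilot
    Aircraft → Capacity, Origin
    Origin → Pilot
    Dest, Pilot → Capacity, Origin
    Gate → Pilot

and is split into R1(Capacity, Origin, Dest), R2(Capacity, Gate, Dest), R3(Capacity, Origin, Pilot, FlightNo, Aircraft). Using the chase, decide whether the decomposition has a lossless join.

Chase test. Columns are Capacity, Origin, Gate, Dest, Pilot, FlightNo, Aircraft; row i has aⱼ where attribute j ∈ Ri, else bᵢⱼ.
Initial tableau (one row per fragment):
  row 1: a1 a2 b13 a4 b15 b16 b17
  row 2: a1 b22 a3 a4 b25 b26 b27
  row 3: a1 a2 b33 b34 a5 a6 a7
Rows 1 and 3 agree on Origin; apply Origin→Pilot and equate their Pilot entries.
Rows 1 and 3 agree on Pilot; apply Pilot→FlightNo and equate their FlightNo entries.
No row becomes fully distinguished — the join is lossy.

No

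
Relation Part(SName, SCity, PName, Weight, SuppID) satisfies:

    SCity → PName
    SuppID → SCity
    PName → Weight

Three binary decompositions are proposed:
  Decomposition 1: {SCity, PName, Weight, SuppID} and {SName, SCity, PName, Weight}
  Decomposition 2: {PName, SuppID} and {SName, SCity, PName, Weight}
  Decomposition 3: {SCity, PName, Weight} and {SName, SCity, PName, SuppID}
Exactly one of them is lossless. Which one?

Decomposition 1: common = {SCity, PName, Weight}, closure = {SCity, PName, Weight} → lossy.
Decomposition 2: common = {PName}, closure = {PName, Weight} → lossy.
Decomposition 3: common = {SCity, PName}, closure = {SCity, PName, Weight} → lossless.

Decomposition 3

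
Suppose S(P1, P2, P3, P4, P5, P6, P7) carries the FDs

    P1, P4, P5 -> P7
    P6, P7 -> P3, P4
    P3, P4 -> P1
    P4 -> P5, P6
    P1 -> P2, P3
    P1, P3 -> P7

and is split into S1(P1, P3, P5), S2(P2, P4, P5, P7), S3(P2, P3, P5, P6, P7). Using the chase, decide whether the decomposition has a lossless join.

Chase test. Columns are P1, P2, P3, P4, P5, P6, P7; row i has aⱼ where attribute j ∈ Si, else bᵢⱼ.
Initial tableau (one row per fragment):
  row 1: a1 b12 a3 b14 a5 b16 b17
  row 2: b21 a2 b23 a4 a5 b26 a7
  row 3: b31 a2 a3 b34 a5 a6 a7
No row becomes fully distinguished — the join is lossy.

No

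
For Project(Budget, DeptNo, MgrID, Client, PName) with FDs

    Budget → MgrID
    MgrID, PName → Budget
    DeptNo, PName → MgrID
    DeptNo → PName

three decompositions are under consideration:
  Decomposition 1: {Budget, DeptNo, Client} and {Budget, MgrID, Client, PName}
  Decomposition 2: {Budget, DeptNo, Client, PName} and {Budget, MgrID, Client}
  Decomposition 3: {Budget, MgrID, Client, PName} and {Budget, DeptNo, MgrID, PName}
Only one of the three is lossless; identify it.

Decomposition 2

Decomposition 1: common = {Budget, Client}, closure = {Budget, MgrID, Client} → lossy.
Decomposition 2: common = {Budget, Client}, closure = {Budget, MgrID, Client} → lossless.
Decomposition 3: common = {Budget, MgrID, PName}, closure = {Budget, MgrID, PName} → lossy.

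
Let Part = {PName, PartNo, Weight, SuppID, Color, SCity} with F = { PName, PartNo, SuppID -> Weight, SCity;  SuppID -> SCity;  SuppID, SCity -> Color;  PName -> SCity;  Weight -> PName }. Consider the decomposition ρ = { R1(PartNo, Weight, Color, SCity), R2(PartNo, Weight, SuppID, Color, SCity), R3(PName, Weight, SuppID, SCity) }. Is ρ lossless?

Yes

Chase test. Columns are PName, PartNo, Weight, SuppID, Color, SCity; row i has aⱼ where attribute j ∈ Ri, else bᵢⱼ.
Initial tableau (one row per fragment):
  row 1: b11 a2 a3 b14 a5 a6
  row 2: b21 a2 a3 a4 a5 a6
  row 3: a1 b32 a3 a4 b35 a6
Rows 2 and 3 agree on SuppID, SCity; apply SuppID, SCity→Color and equate their Color entries.
Rows 1 and 2 agree on Weight; apply Weight→PName and equate their PName entries.
Rows 1 and 3 agree on Weight; apply Weight→PName and equate their PName entries.
Row 2 is now all distinguished symbols — the join is lossless.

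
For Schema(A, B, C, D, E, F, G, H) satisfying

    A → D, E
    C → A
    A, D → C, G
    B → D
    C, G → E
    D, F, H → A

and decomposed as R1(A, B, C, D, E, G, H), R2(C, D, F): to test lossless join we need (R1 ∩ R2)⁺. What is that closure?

R1 ∩ R2 = {C, D}.
C → A applies, adding A
A, D → C, G applies, adding G
C, G → E applies, adding E
Closure: {A, C, D, E, G}.

A, C, D, E, G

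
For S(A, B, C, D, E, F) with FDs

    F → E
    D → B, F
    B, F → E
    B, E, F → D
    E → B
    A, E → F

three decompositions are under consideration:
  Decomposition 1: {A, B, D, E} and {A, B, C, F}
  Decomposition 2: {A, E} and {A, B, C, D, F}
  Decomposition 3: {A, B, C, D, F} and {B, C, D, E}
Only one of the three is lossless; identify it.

Decomposition 3

Decomposition 1: common = {A, B}, closure = {A, B} → lossy.
Decomposition 2: common = {A}, closure = {A} → lossy.
Decomposition 3: common = {B, C, D}, closure = {B, C, D, E, F} → lossless.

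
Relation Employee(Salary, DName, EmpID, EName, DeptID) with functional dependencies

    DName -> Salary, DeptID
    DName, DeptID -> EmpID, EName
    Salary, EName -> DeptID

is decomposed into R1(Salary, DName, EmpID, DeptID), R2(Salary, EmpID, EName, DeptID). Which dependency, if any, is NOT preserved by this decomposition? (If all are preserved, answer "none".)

DName, DeptID -> EmpID, EName

Check DName, DeptID → EmpID, EName: no single fragment contains all of {DName, EmpID, EName, DeptID}, and the restricted closure of {DName, DeptID} across the fragments never reaches {EmpID, EName}.
DName → Salary, DeptID is preserved.
Salary, EName → DeptID is preserved.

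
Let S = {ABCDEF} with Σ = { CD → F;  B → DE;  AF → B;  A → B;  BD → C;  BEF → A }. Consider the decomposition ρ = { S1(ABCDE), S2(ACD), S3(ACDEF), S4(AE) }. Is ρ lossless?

Chase test. Columns are ABCDEF; row i has aⱼ where attribute j ∈ Si, else bᵢⱼ.
Initial tableau (one row per fragment):
  row 1: a1 a2 a3 a4 a5 b16
  row 2: a1 b22 a3 a4 b25 b26
  row 3: a1 b32 a3 a4 a5 a6
  row 4: a1 b42 b43 b44 a5 b46
Rows 1 and 2 agree on CD; apply CD→F and equate their F entries.
Rows 1 and 3 agree on CD; apply CD→F and equate their F entries.
Rows 1 and 2 agree on AF; apply AF→B and equate their B entries.
Rows 1 and 3 agree on AF; apply AF→B and equate their B entries.
Rows 1 and 4 agree on A; apply A→B and equate their B entries.
Rows 1 and 2 agree on B; apply B→DE and equate their DE entries.
Rows 1 and 4 agree on B; apply B→DE and equate their DE entries.
Rows 1 and 4 agree on BD; apply BD→C and equate their C entries.
Rows 1 and 4 agree on CD; apply CD→F and equate their F entries.
Row 1 is now all distinguished symbols — the join is lossless.

Yes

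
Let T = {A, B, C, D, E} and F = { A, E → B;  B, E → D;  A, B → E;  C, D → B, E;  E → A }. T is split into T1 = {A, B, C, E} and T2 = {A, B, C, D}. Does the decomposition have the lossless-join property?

Common attributes: T1 ∩ T2 = {A, B, C}.
Closure of {A, B, C}: A, B → E applies, adding E; B, E → D applies, adding D. So (A, B, C)⁺ = {A, B, C, D, E}.
This closure contains every attribute of T1, so T1 ∩ T2 → T1. The join is lossless.

Yes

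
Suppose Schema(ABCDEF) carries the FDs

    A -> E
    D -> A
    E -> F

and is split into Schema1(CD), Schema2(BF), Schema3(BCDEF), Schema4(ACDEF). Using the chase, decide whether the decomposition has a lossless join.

Chase test. Columns are ABCDEF; row i has aⱼ where attribute j ∈ Schemai, else bᵢⱼ.
Initial tableau (one row per fragment):
  row 1: b11 b12 a3 a4 b15 b16
  row 2: b21 a2 b23 b24 b25 a6
  row 3: b31 a2 a3 a4 a5 a6
  row 4: a1 b42 a3 a4 a5 a6
Rows 1 and 3 agree on D; apply D→A and equate their A entries.
Rows 1 and 4 agree on D; apply D→A and equate their A entries.
Rows 1 and 3 agree on A; apply A→E and equate their E entries.
Rows 1 and 3 agree on E; apply E→F and equate their F entries.
Row 3 is now all distinguished symbols — the join is lossless.

Yes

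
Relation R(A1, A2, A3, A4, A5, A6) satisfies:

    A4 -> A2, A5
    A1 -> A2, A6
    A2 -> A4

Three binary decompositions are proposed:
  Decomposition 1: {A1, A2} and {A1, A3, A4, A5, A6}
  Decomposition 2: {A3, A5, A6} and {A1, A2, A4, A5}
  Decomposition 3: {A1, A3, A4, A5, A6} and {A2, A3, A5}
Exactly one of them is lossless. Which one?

Decomposition 1

Decomposition 1: common = {A1}, closure = {A1, A2, A4, A5, A6} → lossless.
Decomposition 2: common = {A5}, closure = {A5} → lossy.
Decomposition 3: common = {A3, A5}, closure = {A3, A5} → lossy.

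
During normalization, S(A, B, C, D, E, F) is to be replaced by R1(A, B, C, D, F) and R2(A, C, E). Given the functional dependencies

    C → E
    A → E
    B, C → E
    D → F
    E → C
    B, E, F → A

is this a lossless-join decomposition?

Common attributes: R1 ∩ R2 = {A, C}.
Closure of {A, C}: C → E applies, adding E. So (A, C)⁺ = {A, C, E}.
This closure contains every attribute of R2, so R1 ∩ R2 → R2. The join is lossless.

Yes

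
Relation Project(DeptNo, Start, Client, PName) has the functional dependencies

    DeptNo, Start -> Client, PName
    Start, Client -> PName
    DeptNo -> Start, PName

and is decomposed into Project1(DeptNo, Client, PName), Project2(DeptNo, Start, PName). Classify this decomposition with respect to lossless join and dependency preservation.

Lossless test: (DeptNo, PName)⁺ = {DeptNo, Start, Client, PName}, which contains all of one fragment — lossless.
Dependency preservation: the restricted closure of {Start, Client} across the fragments never reaches {PName}, so Start, Client → PName cannot be enforced without a join — not preserved.

lossless but not dependency-preserving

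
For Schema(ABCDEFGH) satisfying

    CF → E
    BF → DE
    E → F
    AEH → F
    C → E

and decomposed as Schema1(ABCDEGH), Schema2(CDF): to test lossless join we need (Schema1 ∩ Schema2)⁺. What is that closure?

CDEF

Schema1 ∩ Schema2 = {CD}.
C → E applies, adding E
E → F applies, adding F
Closure: {CDEF}.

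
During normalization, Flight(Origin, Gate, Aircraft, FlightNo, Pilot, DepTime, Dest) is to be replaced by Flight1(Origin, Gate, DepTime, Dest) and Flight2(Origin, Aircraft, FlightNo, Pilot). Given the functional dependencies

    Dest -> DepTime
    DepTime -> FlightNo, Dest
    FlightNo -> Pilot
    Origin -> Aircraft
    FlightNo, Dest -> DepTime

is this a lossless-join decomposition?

Common attributes: Flight1 ∩ Flight2 = {Origin}.
Closure of {Origin}: Origin → Aircraft applies, adding Aircraft. So (Origin)⁺ = {Origin, Aircraft}.
The closure contains neither all of Flight1 = {Origin, Gate, DepTime, Dest} nor all of Flight2 = {Origin, Aircraft, FlightNo, Pilot}, so the common attributes are not a superkey of either fragment. The join is lossy.

No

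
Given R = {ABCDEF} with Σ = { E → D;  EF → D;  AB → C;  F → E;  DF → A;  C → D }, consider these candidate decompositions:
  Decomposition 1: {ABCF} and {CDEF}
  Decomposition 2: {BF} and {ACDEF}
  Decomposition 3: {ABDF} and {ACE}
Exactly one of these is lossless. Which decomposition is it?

Decomposition 1

Decomposition 1: common = {CF}, closure = {ACDEF} → lossless.
Decomposition 2: common = {F}, closure = {ADEF} → lossy.
Decomposition 3: common = {A}, closure = {A} → lossy.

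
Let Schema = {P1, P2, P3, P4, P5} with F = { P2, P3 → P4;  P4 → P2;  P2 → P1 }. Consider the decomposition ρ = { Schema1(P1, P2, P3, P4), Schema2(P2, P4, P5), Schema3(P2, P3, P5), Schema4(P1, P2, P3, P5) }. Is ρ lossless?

Chase test. Columns are P1, P2, P3, P4, P5; row i has aⱼ where attribute j ∈ Schemai, else bᵢⱼ.
Initial tableau (one row per fragment):
  row 1: a1 a2 a3 a4 b15
  row 2: b21 a2 b23 a4 a5
  row 3: b31 a2 a3 b34 a5
  row 4: a1 a2 a3 b44 a5
Rows 1 and 3 agree on P2, P3; apply P2, P3→P4 and equate their P4 entries.
Rows 1 and 4 agree on P2, P3; apply P2, P3→P4 and equate their P4 entries.
Rows 1 and 2 agree on P2; apply P2→P1 and equate their P1 entries.
Rows 1 and 3 agree on P2; apply P2→P1 and equate their P1 entries.
Row 3 is now all distinguished symbols — the join is lossless.

Yes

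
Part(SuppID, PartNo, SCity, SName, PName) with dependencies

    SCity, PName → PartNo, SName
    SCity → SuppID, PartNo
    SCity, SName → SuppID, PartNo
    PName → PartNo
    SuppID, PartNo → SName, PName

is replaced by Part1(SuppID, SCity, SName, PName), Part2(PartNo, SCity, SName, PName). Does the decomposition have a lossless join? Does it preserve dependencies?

Lossless test: (SCity, SName, PName)⁺ = {SuppID, PartNo, SCity, SName, PName}, which contains all of one fragment — lossless.
Dependency preservation: the restricted closure of {SuppID, PartNo} across the fragments never reaches {SName, PName}, so SuppID, PartNo → SName, PName cannot be enforced without a join — not preserved.

lossless but not dependency-preserving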